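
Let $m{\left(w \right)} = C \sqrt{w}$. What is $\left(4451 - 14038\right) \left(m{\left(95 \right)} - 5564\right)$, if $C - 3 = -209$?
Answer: $53342068 + 1974922 \sqrt{95} \approx 7.2591 \cdot 10^{7}$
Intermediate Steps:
$C = -206$ ($C = 3 - 209 = -206$)
$m{\left(w \right)} = - 206 \sqrt{w}$
$\left(4451 - 14038\right) \left(m{\left(95 \right)} - 5564\right) = \left(4451 - 14038\right) \left(- 206 \sqrt{95} - 5564\right) = - 9587 \left(-5564 - 206 \sqrt{95}\right) = 53342068 + 1974922 \sqrt{95}$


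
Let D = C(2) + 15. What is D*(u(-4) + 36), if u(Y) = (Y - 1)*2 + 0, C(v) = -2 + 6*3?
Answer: 806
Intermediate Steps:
C(v) = 16 (C(v) = -2 + 18 = 16)
u(Y) = -2 + 2*Y (u(Y) = (-1 + Y)*2 + 0 = (-2 + 2*Y) + 0 = -2 + 2*Y)
D = 31 (D = 16 + 15 = 31)
D*(u(-4) + 36) = 31*((-2 + 2*(-4)) + 36) = 31*((-2 - 8) + 36) = 31*(-10 + 36) = 31*26 = 806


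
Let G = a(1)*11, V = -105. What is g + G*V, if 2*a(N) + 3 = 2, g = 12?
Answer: 1179/2 ≈ 589.50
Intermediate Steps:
a(N) = -½ (a(N) = -3/2 + (½)*2 = -3/2 + 1 = -½)
G = -11/2 (G = -½*11 = -11/2 ≈ -5.5000)
g + G*V = 12 - 11/2*(-105) = 12 + 1155/2 = 1179/2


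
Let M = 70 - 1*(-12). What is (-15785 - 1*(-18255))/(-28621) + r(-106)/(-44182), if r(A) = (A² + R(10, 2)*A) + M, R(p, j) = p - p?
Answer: -216531009/632266511 ≈ -0.34247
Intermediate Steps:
R(p, j) = 0
M = 82 (M = 70 + 12 = 82)
r(A) = 82 + A² (r(A) = (A² + 0*A) + 82 = (A² + 0) + 82 = A² + 82 = 82 + A²)
(-15785 - 1*(-18255))/(-28621) + r(-106)/(-44182) = (-15785 - 1*(-18255))/(-28621) + (82 + (-106)²)/(-44182) = (-15785 + 18255)*(-1/28621) + (82 + 11236)*(-1/44182) = 2470*(-1/28621) + 11318*(-1/44182) = -2470/28621 - 5659/22091 = -216531009/632266511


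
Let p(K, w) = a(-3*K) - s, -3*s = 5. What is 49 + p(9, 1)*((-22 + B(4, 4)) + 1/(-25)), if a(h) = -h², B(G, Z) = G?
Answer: 987757/75 ≈ 13170.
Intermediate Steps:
s = -5/3 (s = -⅓*5 = -5/3 ≈ -1.6667)
p(K, w) = 5/3 - 9*K² (p(K, w) = -(-3*K)² - 1*(-5/3) = -9*K² + 5/3 = 5/3 - 9*K²)
49 + p(9, 1)*((-22 + B(4, 4)) + 1/(-25)) = 49 + (5/3 - 9*9²)*((-22 + 4) + 1/(-25)) = 49 + (5/3 - 9*81)*(-18 - 1/25) = 49 + (5/3 - 729)*(-451/25) = 49 - 2182/3*(-451/25) = 49 + 984082/75 = 987757/75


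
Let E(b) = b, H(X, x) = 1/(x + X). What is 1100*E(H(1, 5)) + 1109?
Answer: 3877/3 ≈ 1292.3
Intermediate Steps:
H(X, x) = 1/(X + x)
1100*E(H(1, 5)) + 1109 = 1100/(1 + 5) + 1109 = 1100/6 + 1109 = 1100*(⅙) + 1109 = 550/3 + 1109 = 3877/3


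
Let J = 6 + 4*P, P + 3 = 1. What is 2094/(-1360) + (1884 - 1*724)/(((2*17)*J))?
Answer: -12647/680 ≈ -18.599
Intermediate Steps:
P = -2 (P = -3 + 1 = -2)
J = -2 (J = 6 + 4*(-2) = 6 - 8 = -2)
2094/(-1360) + (1884 - 1*724)/(((2*17)*J)) = 2094/(-1360) + (1884 - 1*724)/(((2*17)*(-2))) = 2094*(-1/1360) + (1884 - 724)/((34*(-2))) = -1047/680 + 1160/(-68) = -1047/680 + 1160*(-1/68) = -1047/680 - 290/17 = -12647/680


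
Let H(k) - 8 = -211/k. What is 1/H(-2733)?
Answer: 2733/22075 ≈ 0.12381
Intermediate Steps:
H(k) = 8 - 211/k
1/H(-2733) = 1/(8 - 211/(-2733)) = 1/(8 - 211*(-1/2733)) = 1/(8 + 211/2733) = 1/(22075/2733) = 2733/22075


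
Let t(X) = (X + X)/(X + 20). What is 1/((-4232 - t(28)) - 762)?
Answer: -6/29971 ≈ -0.00020019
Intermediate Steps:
t(X) = 2*X/(20 + X) (t(X) = (2*X)/(20 + X) = 2*X/(20 + X))
1/((-4232 - t(28)) - 762) = 1/((-4232 - 2*28/(20 + 28)) - 762) = 1/((-4232 - 2*28/48) - 762) = 1/((-4232 - 1*7/6) - 762) = 1/((-4232 - 7/6) - 762) = 1/(-25399/6 - 762) = 1/(-29971/6) = -6/29971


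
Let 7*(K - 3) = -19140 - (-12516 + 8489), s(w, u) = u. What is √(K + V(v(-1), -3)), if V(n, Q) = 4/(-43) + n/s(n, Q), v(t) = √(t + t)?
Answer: √(-35879544 - 5547*I*√2)/129 ≈ 0.0050761 - 46.434*I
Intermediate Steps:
v(t) = √2*√t (v(t) = √(2*t) = √2*√t)
V(n, Q) = -4/43 + n/Q (V(n, Q) = 4/(-43) + n/Q = 4*(-1/43) + n/Q = -4/43 + n/Q)
K = -2156 (K = 3 + (-19140 - (-12516 + 8489))/7 = 3 + (-19140 - 1*(-4027))/7 = 3 + (-19140 + 4027)/7 = 3 + (⅐)*(-15113) = 3 - 2159 = -2156)
√(K + V(v(-1), -3)) = √(-2156 + (-4/43 + (√2*√(-1))/(-3))) = √(-2156 + (-4/43 + (√2*I)*(-⅓))) = √(-2156 + (-4/43 + (I*√2)*(-⅓))) = √(-2156 + (-4/43 - I*√2/3)) = √(-92712/43 - I*√2/3)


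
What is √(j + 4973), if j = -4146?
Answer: √827 ≈ 28.758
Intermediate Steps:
√(j + 4973) = √(-4146 + 4973) = √827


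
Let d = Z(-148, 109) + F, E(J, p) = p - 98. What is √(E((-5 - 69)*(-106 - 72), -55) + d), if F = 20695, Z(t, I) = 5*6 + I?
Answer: √20681 ≈ 143.81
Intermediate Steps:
E(J, p) = -98 + p
Z(t, I) = 30 + I
d = 20834 (d = (30 + 109) + 20695 = 139 + 20695 = 20834)
√(E((-5 - 69)*(-106 - 72), -55) + d) = √((-98 - 55) + 20834) = √(-153 + 20834) = √20681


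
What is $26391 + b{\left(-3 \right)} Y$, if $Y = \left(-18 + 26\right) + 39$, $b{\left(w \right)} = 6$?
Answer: $26673$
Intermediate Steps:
$Y = 47$ ($Y = 8 + 39 = 47$)
$26391 + b{\left(-3 \right)} Y = 26391 + 6 \cdot 47 = 26391 + 282 = 26673$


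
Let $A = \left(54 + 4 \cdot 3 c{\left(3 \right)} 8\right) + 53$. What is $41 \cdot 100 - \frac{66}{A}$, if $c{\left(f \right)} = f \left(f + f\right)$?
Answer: $\frac{7523434}{1835} \approx 4100.0$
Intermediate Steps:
$c{\left(f \right)} = 2 f^{2}$ ($c{\left(f \right)} = f 2 f = 2 f^{2}$)
$A = 1835$ ($A = \left(54 + 4 \cdot 3 \cdot 2 \cdot 3^{2} \cdot 8\right) + 53 = \left(54 + 12 \cdot 2 \cdot 9 \cdot 8\right) + 53 = \left(54 + 12 \cdot 18 \cdot 8\right) + 53 = \left(54 + 216 \cdot 8\right) + 53 = \left(54 + 1728\right) + 53 = 1782 + 53 = 1835$)
$41 \cdot 100 - \frac{66}{A} = 41 \cdot 100 - \frac{66}{1835} = 4100 - \frac{66}{1835} = \frac{7523434}{1835}$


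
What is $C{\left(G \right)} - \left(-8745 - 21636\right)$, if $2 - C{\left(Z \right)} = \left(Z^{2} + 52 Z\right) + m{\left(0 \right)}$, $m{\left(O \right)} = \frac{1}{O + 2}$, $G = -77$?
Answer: $\frac{56915}{2} \approx 28458.0$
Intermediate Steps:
$m{\left(O \right)} = \frac{1}{2 + O}$
$C{\left(Z \right)} = \frac{3}{2} - Z^{2} - 52 Z$ ($C{\left(Z \right)} = 2 - \left(\left(Z^{2} + 52 Z\right) + \frac{1}{2 + 0}\right) = 2 - \left(\left(Z^{2} + 52 Z\right) + \frac{1}{2}\right) = 2 - \left(\frac{1}{2} + Z^{2} + 52 Z\right) = \frac{3}{2} - Z^{2} - 52 Z$)
$C{\left(G \right)} - \left(-8745 - 21636\right) = \left(\frac{3}{2} - \left(-77\right)^{2} - -4004\right) - \left(-8745 - 21636\right) = \left(\frac{3}{2} - 5929 + 4004\right) - -30381 = \left(\frac{3}{2} - 5929 + 4004\right) + 30381 = - \frac{3847}{2} + 30381 = \frac{56915}{2}$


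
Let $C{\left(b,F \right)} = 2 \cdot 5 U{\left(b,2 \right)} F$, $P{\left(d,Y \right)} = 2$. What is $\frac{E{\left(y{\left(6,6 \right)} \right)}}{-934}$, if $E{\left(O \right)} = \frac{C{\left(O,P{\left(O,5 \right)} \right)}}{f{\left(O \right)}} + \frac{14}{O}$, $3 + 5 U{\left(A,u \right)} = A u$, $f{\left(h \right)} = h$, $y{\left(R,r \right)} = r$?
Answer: $- \frac{25}{2802} \approx -0.0089222$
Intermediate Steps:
$U{\left(A,u \right)} = - \frac{3}{5} + \frac{A u}{5}$
$C{\left(b,F \right)} = F \left(-6 + 4 b\right)$ ($C{\left(b,F \right)} = 2 \cdot 5 \left(- \frac{3}{5} + \frac{1}{5} b 2\right) F = 10 \left(- \frac{3}{5} + \frac{2 b}{5}\right) F = \left(-6 + 4 b\right) F = F \left(-6 + 4 b\right)$)
$E{\left(O \right)} = \frac{14}{O} + \frac{-12 + 8 O}{O}$ ($E{\left(O \right)} = \frac{2 \cdot 2 \left(-3 + 2 O\right)}{O} + \frac{14}{O} = \frac{-12 + 8 O}{O} + \frac{14}{O} = \frac{14}{O} + \frac{-12 + 8 O}{O}$)
$\frac{E{\left(y{\left(6,6 \right)} \right)}}{-934} = \frac{8 + \frac{2}{6}}{-934} = \left(8 + 2 \cdot \frac{1}{6}\right) \left(- \frac{1}{934}\right) = \left(8 + \frac{1}{3}\right) \left(- \frac{1}{934}\right) = \frac{25}{3} \left(- \frac{1}{934}\right) = - \frac{25}{2802}$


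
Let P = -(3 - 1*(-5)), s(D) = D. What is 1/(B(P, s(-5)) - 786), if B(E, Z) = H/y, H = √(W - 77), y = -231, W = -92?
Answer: -41941746/32966212525 + 3003*I/32966212525 ≈ -0.0012723 + 9.1093e-8*I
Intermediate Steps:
H = 13*I (H = √(-92 - 77) = √(-169) = 13*I ≈ 13.0*I)
P = -8 (P = -(3 + 5) = -1*8 = -8)
B(E, Z) = -13*I/231 (B(E, Z) = (13*I)/(-231) = (13*I)*(-1/231) = -13*I/231)
1/(B(P, s(-5)) - 786) = 1/(-13*I/231 - 786) = 1/(-786 - 13*I/231) = 53361*(-786 + 13*I/231)/32966212525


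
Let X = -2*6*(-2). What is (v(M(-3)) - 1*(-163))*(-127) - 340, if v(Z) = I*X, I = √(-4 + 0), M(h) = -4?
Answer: -21041 - 6096*I ≈ -21041.0 - 6096.0*I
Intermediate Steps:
X = 24 (X = -12*(-2) = 24)
I = 2*I (I = √(-4) = 2*I ≈ 2.0*I)
v(Z) = 48*I (v(Z) = (2*I)*24 = 48*I)
(v(M(-3)) - 1*(-163))*(-127) - 340 = (48*I - 1*(-163))*(-127) - 340 = (48*I + 163)*(-127) - 340 = (163 + 48*I)*(-127) - 340 = (-20701 - 6096*I) - 340 = -21041 - 6096*I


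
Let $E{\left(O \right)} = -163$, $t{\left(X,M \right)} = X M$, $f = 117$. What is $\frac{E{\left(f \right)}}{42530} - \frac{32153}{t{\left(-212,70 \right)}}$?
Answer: $\frac{136504817}{63114520} \approx 2.1628$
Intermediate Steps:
$t{\left(X,M \right)} = M X$
$\frac{E{\left(f \right)}}{42530} - \frac{32153}{t{\left(-212,70 \right)}} = - \frac{163}{42530} - \frac{32153}{70 \left(-212\right)} = \left(-163\right) \frac{1}{42530} - \frac{32153}{-14840} = - \frac{163}{42530} - - \frac{32153}{14840} = - \frac{163}{42530} + \frac{32153}{14840} = \frac{136504817}{63114520}$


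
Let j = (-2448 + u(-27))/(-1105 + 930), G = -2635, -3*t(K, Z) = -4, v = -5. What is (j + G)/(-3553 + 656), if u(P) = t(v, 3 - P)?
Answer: 275207/304185 ≈ 0.90474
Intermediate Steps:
t(K, Z) = 4/3 (t(K, Z) = -1/3*(-4) = 4/3)
u(P) = 4/3
j = 1468/105 (j = (-2448 + 4/3)/(-1105 + 930) = -7340/3/(-175) = -7340/3*(-1/175) = 1468/105 ≈ 13.981)
(j + G)/(-3553 + 656) = (1468/105 - 2635)/(-3553 + 656) = -275207/105/(-2897) = -275207/105*(-1/2897) = 275207/304185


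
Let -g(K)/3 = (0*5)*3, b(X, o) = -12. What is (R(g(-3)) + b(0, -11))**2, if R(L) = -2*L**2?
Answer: 144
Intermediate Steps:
g(K) = 0 (g(K) = -3*0*5*3 = -0*3 = -3*0 = 0)
(R(g(-3)) + b(0, -11))**2 = (-2*0**2 - 12)**2 = (-2*0 - 12)**2 = (0 - 12)**2 = (-12)**2 = 144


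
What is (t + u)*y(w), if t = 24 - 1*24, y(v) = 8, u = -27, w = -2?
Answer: -216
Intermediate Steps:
t = 0 (t = 24 - 24 = 0)
(t + u)*y(w) = (0 - 27)*8 = -27*8 = -216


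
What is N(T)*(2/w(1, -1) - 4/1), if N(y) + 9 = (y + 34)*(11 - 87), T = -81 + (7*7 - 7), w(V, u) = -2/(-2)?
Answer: -742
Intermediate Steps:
w(V, u) = 1 (w(V, u) = -2*(-1/2) = 1)
T = -39 (T = -81 + (49 - 7) = -81 + 42 = -39)
N(y) = -2593 - 76*y (N(y) = -9 + (y + 34)*(11 - 87) = -9 + (34 + y)*(-76) = -9 + (-2584 - 76*y) = -2593 - 76*y)
N(T)*(2/w(1, -1) - 4/1) = (-2593 - 76*(-39))*(2/1 - 4/1) = (-2593 + 2964)*(2*1 - 4*1) = 371*(2 - 4) = 371*(-2) = -742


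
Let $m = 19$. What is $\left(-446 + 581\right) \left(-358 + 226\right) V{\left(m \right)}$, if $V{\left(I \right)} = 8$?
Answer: $-142560$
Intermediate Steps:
$\left(-446 + 581\right) \left(-358 + 226\right) V{\left(m \right)} = \left(-446 + 581\right) \left(-358 + 226\right) 8 = 135 \left(-132\right) 8 = \left(-17820\right) 8 = -142560$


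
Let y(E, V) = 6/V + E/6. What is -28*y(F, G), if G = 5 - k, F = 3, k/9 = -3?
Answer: -77/4 ≈ -19.250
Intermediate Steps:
k = -27 (k = 9*(-3) = -27)
G = 32 (G = 5 - 1*(-27) = 5 + 27 = 32)
y(E, V) = 6/V + E/6 (y(E, V) = 6/V + E*(⅙) = 6/V + E/6)
-28*y(F, G) = -28*(6/32 + (⅙)*3) = -28*(6*(1/32) + ½) = -28*(3/16 + ½) = -28*11/16 = -77/4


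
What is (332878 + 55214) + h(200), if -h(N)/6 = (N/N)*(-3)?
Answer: 388110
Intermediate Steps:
h(N) = 18 (h(N) = -6*N/N*(-3) = -6*(-3) = 18)
(332878 + 55214) + h(200) = (332878 + 55214) + 18 = 388092 + 18 = 388110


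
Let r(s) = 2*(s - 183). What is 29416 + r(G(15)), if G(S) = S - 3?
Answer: 29074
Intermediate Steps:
G(S) = -3 + S
r(s) = -366 + 2*s (r(s) = 2*(-183 + s) = -366 + 2*s)
29416 + r(G(15)) = 29416 + (-366 + 2*(-3 + 15)) = 29416 + (-366 + 2*12) = 29416 + (-366 + 24) = 29416 - 342 = 29074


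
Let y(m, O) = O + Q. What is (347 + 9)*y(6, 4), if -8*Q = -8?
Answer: 1780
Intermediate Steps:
Q = 1 (Q = -⅛*(-8) = 1)
y(m, O) = 1 + O (y(m, O) = O + 1 = 1 + O)
(347 + 9)*y(6, 4) = (347 + 9)*(1 + 4) = 356*5 = 1780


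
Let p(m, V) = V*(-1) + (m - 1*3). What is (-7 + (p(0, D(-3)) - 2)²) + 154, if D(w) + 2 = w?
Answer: 147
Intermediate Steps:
D(w) = -2 + w
p(m, V) = -3 + m - V (p(m, V) = -V + (m - 3) = -V + (-3 + m) = -3 + m - V)
(-7 + (p(0, D(-3)) - 2)²) + 154 = (-7 + ((-3 + 0 - (-2 - 3)) - 2)²) + 154 = (-7 + ((-3 + 0 - 1*(-5)) - 2)²) + 154 = (-7 + ((-3 + 0 + 5) - 2)²) + 154 = (-7 + (2 - 2)²) + 154 = (-7 + 0²) + 154 = (-7 + 0) + 154 = -7 + 154 = 147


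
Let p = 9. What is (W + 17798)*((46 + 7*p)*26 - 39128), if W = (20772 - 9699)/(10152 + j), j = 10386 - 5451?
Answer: -3248669878902/5029 ≈ -6.4599e+8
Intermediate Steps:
j = 4935
W = 3691/5029 (W = (20772 - 9699)/(10152 + 4935) = 11073/15087 = 11073*(1/15087) = 3691/5029 ≈ 0.73394)
(W + 17798)*((46 + 7*p)*26 - 39128) = (3691/5029 + 17798)*((46 + 7*9)*26 - 39128) = 89509833*((46 + 63)*26 - 39128)/5029 = 89509833*(109*26 - 39128)/5029 = 89509833*(2834 - 39128)/5029 = (89509833/5029)*(-36294) = -3248669878902/5029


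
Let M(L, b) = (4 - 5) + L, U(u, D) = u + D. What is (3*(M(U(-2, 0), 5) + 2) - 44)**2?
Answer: 2209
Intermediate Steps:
U(u, D) = D + u
M(L, b) = -1 + L
(3*(M(U(-2, 0), 5) + 2) - 44)**2 = (3*((-1 + (0 - 2)) + 2) - 44)**2 = (3*((-1 - 2) + 2) - 44)**2 = (3*(-3 + 2) - 44)**2 = (3*(-1) - 44)**2 = (-3 - 44)**2 = (-47)**2 = 2209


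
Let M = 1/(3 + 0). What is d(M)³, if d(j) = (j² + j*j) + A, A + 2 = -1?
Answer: -15625/729 ≈ -21.433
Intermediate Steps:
A = -3 (A = -2 - 1 = -3)
M = ⅓ (M = 1/3 = ⅓ ≈ 0.33333)
d(j) = -3 + 2*j² (d(j) = (j² + j*j) - 3 = (j² + j²) - 3 = 2*j² - 3 = -3 + 2*j²)
d(M)³ = (-3 + 2*(⅓)²)³ = (-3 + 2*(⅑))³ = (-3 + 2/9)³ = (-25/9)³ = -15625/729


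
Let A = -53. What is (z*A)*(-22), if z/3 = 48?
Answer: 167904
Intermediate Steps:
z = 144 (z = 3*48 = 144)
(z*A)*(-22) = (144*(-53))*(-22) = -7632*(-22) = 167904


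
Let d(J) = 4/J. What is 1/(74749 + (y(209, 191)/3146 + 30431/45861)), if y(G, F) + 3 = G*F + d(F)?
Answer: 13778616423/1030121762998540 ≈ 1.3376e-5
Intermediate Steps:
d(J) = 4/J
y(G, F) = -3 + 4/F + F*G (y(G, F) = -3 + (G*F + 4/F) = -3 + (F*G + 4/F) = -3 + (4/F + F*G) = -3 + 4/F + F*G)
1/(74749 + (y(209, 191)/3146 + 30431/45861)) = 1/(74749 + ((-3 + 4/191 + 191*209)/3146 + 30431/45861)) = 1/(74749 + ((-3 + 4*(1/191) + 39919)*(1/3146) + 30431*(1/45861))) = 1/(74749 + ((-3 + 4/191 + 39919)*(1/3146) + 30431/45861)) = 1/(74749 + ((7623960/191)*(1/3146) + 30431/45861)) = 1/(74749 + (3811980/300443 + 30431/45861)) = 1/(74749 + 183963995713/13778616423) = 1/(1030121762998540/13778616423) = 13778616423/1030121762998540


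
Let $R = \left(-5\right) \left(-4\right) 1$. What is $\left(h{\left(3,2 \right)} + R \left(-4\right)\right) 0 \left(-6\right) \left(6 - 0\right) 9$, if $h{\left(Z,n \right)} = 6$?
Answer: $0$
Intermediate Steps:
$R = 20$ ($R = 20 \cdot 1 = 20$)
$\left(h{\left(3,2 \right)} + R \left(-4\right)\right) 0 \left(-6\right) \left(6 - 0\right) 9 = \left(6 + 20 \left(-4\right)\right) 0 \left(-6\right) \left(6 - 0\right) 9 = \left(6 - 80\right) 0 \left(-6\right) \left(6 + 0\right) 9 = \left(-74\right) 0 \left(-6\right) 6 \cdot 9 = 0 \left(-6\right) 54 = 0 \cdot 54 = 0$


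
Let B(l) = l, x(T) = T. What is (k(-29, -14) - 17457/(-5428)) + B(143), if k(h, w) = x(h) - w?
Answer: 30967/236 ≈ 131.22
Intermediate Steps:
k(h, w) = h - w
(k(-29, -14) - 17457/(-5428)) + B(143) = ((-29 - 1*(-14)) - 17457/(-5428)) + 143 = ((-29 + 14) - 17457*(-1/5428)) + 143 = (-15 + 759/236) + 143 = -2781/236 + 143 = 30967/236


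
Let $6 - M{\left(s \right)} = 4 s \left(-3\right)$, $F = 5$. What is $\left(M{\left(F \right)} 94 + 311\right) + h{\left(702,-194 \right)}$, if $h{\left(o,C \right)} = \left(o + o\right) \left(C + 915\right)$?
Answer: $1018799$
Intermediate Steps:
$M{\left(s \right)} = 6 + 12 s$ ($M{\left(s \right)} = 6 - 4 s \left(-3\right) = 6 - - 12 s = 6 + 12 s$)
$h{\left(o,C \right)} = 2 o \left(915 + C\right)$
$\left(M{\left(F \right)} 94 + 311\right) + h{\left(702,-194 \right)} = \left(\left(6 + 12 \cdot 5\right) 94 + 311\right) + 2 \cdot 702 \left(915 - 194\right) = \left(\left(6 + 60\right) 94 + 311\right) + 2 \cdot 702 \cdot 721 = \left(66 \cdot 94 + 311\right) + 1012284 = \left(6204 + 311\right) + 1012284 = 6515 + 1012284 = 1018799$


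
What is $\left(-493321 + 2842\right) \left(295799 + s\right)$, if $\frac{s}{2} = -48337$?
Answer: $-97666630875$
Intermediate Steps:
$s = -96674$ ($s = 2 \left(-48337\right) = -96674$)
$\left(-493321 + 2842\right) \left(295799 + s\right) = \left(-493321 + 2842\right) \left(295799 - 96674\right) = \left(-490479\right) 199125 = -97666630875$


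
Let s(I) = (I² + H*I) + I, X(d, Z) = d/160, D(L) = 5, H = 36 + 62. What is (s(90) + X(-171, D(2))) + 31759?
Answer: 7802869/160 ≈ 48768.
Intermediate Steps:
H = 98
X(d, Z) = d/160 (X(d, Z) = d*(1/160) = d/160)
s(I) = I² + 99*I (s(I) = (I² + 98*I) + I = I² + 99*I)
(s(90) + X(-171, D(2))) + 31759 = (90*(99 + 90) + (1/160)*(-171)) + 31759 = (90*189 - 171/160) + 31759 = (17010 - 171/160) + 31759 = 2721429/160 + 31759 = 7802869/160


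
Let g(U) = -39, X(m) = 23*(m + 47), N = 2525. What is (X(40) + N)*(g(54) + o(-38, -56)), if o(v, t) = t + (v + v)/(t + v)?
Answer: -20036602/47 ≈ -4.2631e+5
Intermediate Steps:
X(m) = 1081 + 23*m (X(m) = 23*(47 + m) = 1081 + 23*m)
o(v, t) = t + 2*v/(t + v) (o(v, t) = t + (2*v)/(t + v) = t + 2*v/(t + v))
(X(40) + N)*(g(54) + o(-38, -56)) = ((1081 + 23*40) + 2525)*(-39 + ((-56)**2 + 2*(-38) - 56*(-38))/(-56 - 38)) = ((1081 + 920) + 2525)*(-39 + (3136 - 76 + 2128)/(-94)) = (2001 + 2525)*(-39 - 1/94*5188) = 4526*(-39 - 2594/47) = 4526*(-4427/47) = -20036602/47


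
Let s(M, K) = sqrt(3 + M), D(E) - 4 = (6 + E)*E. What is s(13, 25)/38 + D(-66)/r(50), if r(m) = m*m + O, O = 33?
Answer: 80382/48127 ≈ 1.6702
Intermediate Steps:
D(E) = 4 + E*(6 + E) (D(E) = 4 + (6 + E)*E = 4 + E*(6 + E))
r(m) = 33 + m**2 (r(m) = m*m + 33 = m**2 + 33 = 33 + m**2)
s(13, 25)/38 + D(-66)/r(50) = sqrt(3 + 13)/38 + (4 + (-66)**2 + 6*(-66))/(33 + 50**2) = sqrt(16)*(1/38) + (4 + 4356 - 396)/(33 + 2500) = 4*(1/38) + 3964/2533 = 2/19 + 3964*(1/2533) = 2/19 + 3964/2533 = 80382/48127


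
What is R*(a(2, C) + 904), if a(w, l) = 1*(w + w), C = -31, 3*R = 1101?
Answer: 333236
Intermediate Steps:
R = 367 (R = (⅓)*1101 = 367)
a(w, l) = 2*w (a(w, l) = 1*(2*w) = 2*w)
R*(a(2, C) + 904) = 367*(2*2 + 904) = 367*(4 + 904) = 367*908 = 333236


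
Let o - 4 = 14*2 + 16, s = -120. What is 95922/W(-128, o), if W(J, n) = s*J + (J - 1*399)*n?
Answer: -5329/552 ≈ -9.6540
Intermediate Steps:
o = 48 (o = 4 + (14*2 + 16) = 4 + (28 + 16) = 4 + 44 = 48)
W(J, n) = -120*J + n*(-399 + J) (W(J, n) = -120*J + (J - 1*399)*n = -120*J + (J - 399)*n = -120*J + (-399 + J)*n = -120*J + n*(-399 + J))
95922/W(-128, o) = 95922/(-399*48 - 120*(-128) - 128*48) = 95922/(-19152 + 15360 - 6144) = 95922/(-9936) = 95922*(-1/9936) = -5329/552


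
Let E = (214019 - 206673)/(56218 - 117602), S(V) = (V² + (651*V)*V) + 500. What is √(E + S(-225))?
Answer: 3*√863708288616119/15346 ≈ 5745.3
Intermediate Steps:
S(V) = 500 + 652*V² (S(V) = (V² + 651*V²) + 500 = 652*V² + 500 = 500 + 652*V²)
E = -3673/30692 (E = 7346/(-61384) = 7346*(-1/61384) = -3673/30692 ≈ -0.11967)
√(E + S(-225)) = √(-3673/30692 + (500 + 652*(-225)²)) = √(-3673/30692 + (500 + 652*50625)) = √(-3673/30692 + (500 + 33007500)) = √(-3673/30692 + 33008000) = √(1013081532327/30692) = 3*√863708288616119/15346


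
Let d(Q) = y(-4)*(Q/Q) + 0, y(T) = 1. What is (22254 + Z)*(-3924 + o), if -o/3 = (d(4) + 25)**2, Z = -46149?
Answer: 142223040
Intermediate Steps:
d(Q) = 1 (d(Q) = 1*(Q/Q) + 0 = 1*1 + 0 = 1 + 0 = 1)
o = -2028 (o = -3*(1 + 25)**2 = -3*26**2 = -3*676 = -2028)
(22254 + Z)*(-3924 + o) = (22254 - 46149)*(-3924 - 2028) = -23895*(-5952) = 142223040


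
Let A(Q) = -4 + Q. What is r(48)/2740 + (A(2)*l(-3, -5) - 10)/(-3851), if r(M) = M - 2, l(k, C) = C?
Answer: 23/1370 ≈ 0.016788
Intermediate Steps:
r(M) = -2 + M
r(48)/2740 + (A(2)*l(-3, -5) - 10)/(-3851) = (-2 + 48)/2740 + ((-4 + 2)*(-5) - 10)/(-3851) = 46*(1/2740) + (-2*(-5) - 10)*(-1/3851) = 23/1370 + (10 - 10)*(-1/3851) = 23/1370 + 0*(-1/3851) = 23/1370 + 0 = 23/1370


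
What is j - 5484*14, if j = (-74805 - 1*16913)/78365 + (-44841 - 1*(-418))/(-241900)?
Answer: -291084490066361/3791298700 ≈ -76777.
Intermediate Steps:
j = -3741075161/3791298700 (j = (-74805 - 16913)*(1/78365) + (-44841 + 418)*(-1/241900) = -91718*1/78365 - 44423*(-1/241900) = -91718/78365 + 44423/241900 = -3741075161/3791298700 ≈ -0.98675)
j - 5484*14 = -3741075161/3791298700 - 5484*14 = -3741075161/3791298700 - 76776 = -291084490066361/3791298700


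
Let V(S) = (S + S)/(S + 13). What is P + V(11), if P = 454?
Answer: 5459/12 ≈ 454.92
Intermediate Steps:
V(S) = 2*S/(13 + S) (V(S) = (2*S)/(13 + S) = 2*S/(13 + S))
P + V(11) = 454 + 2*11/(13 + 11) = 454 + 2*11/24 = 454 + 2*11*(1/24) = 454 + 11/12 = 5459/12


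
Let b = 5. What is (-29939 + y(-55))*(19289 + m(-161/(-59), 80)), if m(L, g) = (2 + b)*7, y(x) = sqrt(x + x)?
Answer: -578960382 + 19338*I*sqrt(110) ≈ -5.7896e+8 + 2.0282e+5*I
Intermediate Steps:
y(x) = sqrt(2)*sqrt(x) (y(x) = sqrt(2*x) = sqrt(2)*sqrt(x))
m(L, g) = 49 (m(L, g) = (2 + 5)*7 = 7*7 = 49)
(-29939 + y(-55))*(19289 + m(-161/(-59), 80)) = (-29939 + sqrt(2)*sqrt(-55))*(19289 + 49) = (-29939 + sqrt(2)*(I*sqrt(55)))*19338 = (-29939 + I*sqrt(110))*19338 = -578960382 + 19338*I*sqrt(110)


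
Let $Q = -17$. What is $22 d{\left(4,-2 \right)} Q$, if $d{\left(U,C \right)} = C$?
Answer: $748$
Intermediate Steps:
$22 d{\left(4,-2 \right)} Q = 22 \left(-2\right) \left(-17\right) = \left(-44\right) \left(-17\right) = 748$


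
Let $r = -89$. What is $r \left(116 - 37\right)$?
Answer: $-7031$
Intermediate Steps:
$r \left(116 - 37\right) = - 89 \left(116 - 37\right) = \left(-89\right) 79 = -7031$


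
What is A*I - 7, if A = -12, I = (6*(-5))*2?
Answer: 713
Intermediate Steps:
I = -60 (I = -30*2 = -60)
A*I - 7 = -12*(-60) - 7 = 720 - 7 = 713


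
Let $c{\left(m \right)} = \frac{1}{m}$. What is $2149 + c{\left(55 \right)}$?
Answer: $\frac{118196}{55} \approx 2149.0$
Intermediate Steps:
$2149 + c{\left(55 \right)} = 2149 + \frac{1}{55} = \frac{118196}{55}$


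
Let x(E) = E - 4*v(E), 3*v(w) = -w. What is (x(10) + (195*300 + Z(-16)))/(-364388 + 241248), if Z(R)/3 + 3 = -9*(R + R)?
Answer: -35627/73884 ≈ -0.48220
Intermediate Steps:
Z(R) = -9 - 54*R (Z(R) = -9 + 3*(-9*(R + R)) = -9 + 3*(-18*R) = -9 - 54*R)
v(w) = -w/3 (v(w) = (-w)/3 = -w/3)
x(E) = 7*E/3 (x(E) = E - (-4)*E/3 = E + 4*E/3 = 7*E/3)
(x(10) + (195*300 + Z(-16)))/(-364388 + 241248) = ((7/3)*10 + (195*300 + (-9 - 54*(-16))))/(-364388 + 241248) = (70/3 + (58500 + (-9 + 864)))/(-123140) = (70/3 + (58500 + 855))*(-1/123140) = (70/3 + 59355)*(-1/123140) = (178135/3)*(-1/123140) = -35627/73884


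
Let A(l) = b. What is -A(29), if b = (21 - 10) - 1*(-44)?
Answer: -55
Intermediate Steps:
b = 55 (b = 11 + 44 = 55)
A(l) = 55
-A(29) = -1*55 = -55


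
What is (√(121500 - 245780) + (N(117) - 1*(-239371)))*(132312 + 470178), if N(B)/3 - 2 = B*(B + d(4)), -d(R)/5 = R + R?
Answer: 160505745960 + 1204980*I*√31070 ≈ 1.6051e+11 + 2.124e+8*I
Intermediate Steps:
d(R) = -10*R (d(R) = -5*(R + R) = -10*R)
N(B) = 6 + 3*B*(-40 + B) (N(B) = 6 + 3*(B*(B - 10*4)) = 6 + 3*(B*(B - 40)) = 6 + 3*(B*(-40 + B)) = 6 + 3*B*(-40 + B))
(√(121500 - 245780) + (N(117) - 1*(-239371)))*(132312 + 470178) = (√(121500 - 245780) + ((6 - 120*117 + 3*117²) - 1*(-239371)))*(132312 + 470178) = (√(-124280) + ((6 - 14040 + 3*13689) + 239371))*602490 = (2*I*√31070 + ((6 - 14040 + 41067) + 239371))*602490 = (2*I*√31070 + (27033 + 239371))*602490 = (2*I*√31070 + 266404)*602490 = (266404 + 2*I*√31070)*602490 = 160505745960 + 1204980*I*√31070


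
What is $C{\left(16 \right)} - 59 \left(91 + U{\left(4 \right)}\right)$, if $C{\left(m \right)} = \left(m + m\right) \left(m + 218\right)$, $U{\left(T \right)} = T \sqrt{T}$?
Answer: $1647$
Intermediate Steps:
$U{\left(T \right)} = T^{\frac{3}{2}}$
$C{\left(m \right)} = 2 m \left(218 + m\right)$
$C{\left(16 \right)} - 59 \left(91 + U{\left(4 \right)}\right) = 2 \cdot 16 \left(218 + 16\right) - 59 \left(91 + 4^{\frac{3}{2}}\right) = 2 \cdot 16 \cdot 234 - 59 \left(91 + 8\right) = 7488 - 5841 = 1647$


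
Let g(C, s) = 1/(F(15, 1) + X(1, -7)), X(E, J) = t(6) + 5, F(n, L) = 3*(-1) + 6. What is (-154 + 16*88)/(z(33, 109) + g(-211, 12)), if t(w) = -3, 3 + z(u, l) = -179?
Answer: -2090/303 ≈ -6.8977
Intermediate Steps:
z(u, l) = -182 (z(u, l) = -3 - 179 = -182)
F(n, L) = 3 (F(n, L) = -3 + 6 = 3)
X(E, J) = 2 (X(E, J) = -3 + 5 = 2)
g(C, s) = ⅕ (g(C, s) = 1/(3 + 2) = 1/5 = ⅕)
(-154 + 16*88)/(z(33, 109) + g(-211, 12)) = (-154 + 16*88)/(-182 + ⅕) = (-154 + 1408)/(-909/5) = 1254*(-5/909) = -2090/303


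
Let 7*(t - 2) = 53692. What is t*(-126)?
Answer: -966708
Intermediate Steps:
t = 53706/7 (t = 2 + (⅐)*53692 = 2 + 53692/7 = 53706/7 ≈ 7672.3)
t*(-126) = (53706/7)*(-126) = -966708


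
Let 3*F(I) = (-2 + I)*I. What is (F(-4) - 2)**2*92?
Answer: 3312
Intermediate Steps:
F(I) = I*(-2 + I)/3 (F(I) = ((-2 + I)*I)/3 = (I*(-2 + I))/3 = I*(-2 + I)/3)
(F(-4) - 2)**2*92 = ((1/3)*(-4)*(-2 - 4) - 2)**2*92 = ((1/3)*(-4)*(-6) - 2)**2*92 = (8 - 2)**2*92 = 6**2*92 = 36*92 = 3312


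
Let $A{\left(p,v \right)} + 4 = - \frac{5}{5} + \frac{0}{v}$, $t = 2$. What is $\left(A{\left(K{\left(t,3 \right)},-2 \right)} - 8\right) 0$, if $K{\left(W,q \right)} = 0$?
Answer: $0$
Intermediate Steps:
$A{\left(p,v \right)} = -5$ ($A{\left(p,v \right)} = -4 + \left(- \frac{5}{5} + \frac{0}{v}\right) = -4 + \left(\left(-5\right) \frac{1}{5} + 0\right) = -4 + \left(-1 + 0\right) = -4 - 1 = -5$)
$\left(A{\left(K{\left(t,3 \right)},-2 \right)} - 8\right) 0 = \left(-5 - 8\right) 0 = \left(-13\right) 0 = 0$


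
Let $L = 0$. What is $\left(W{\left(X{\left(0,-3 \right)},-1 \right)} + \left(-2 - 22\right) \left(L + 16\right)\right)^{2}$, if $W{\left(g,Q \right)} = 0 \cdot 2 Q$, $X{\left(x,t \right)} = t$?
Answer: $147456$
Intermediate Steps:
$W{\left(g,Q \right)} = 0$ ($W{\left(g,Q \right)} = 0 Q = 0$)
$\left(W{\left(X{\left(0,-3 \right)},-1 \right)} + \left(-2 - 22\right) \left(L + 16\right)\right)^{2} = \left(0 + \left(-2 - 22\right) \left(0 + 16\right)\right)^{2} = \left(0 - 384\right)^{2} = \left(-384\right)^{2} = 147456$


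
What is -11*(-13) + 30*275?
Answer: 8393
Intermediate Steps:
-11*(-13) + 30*275 = 143 + 8250 = 8393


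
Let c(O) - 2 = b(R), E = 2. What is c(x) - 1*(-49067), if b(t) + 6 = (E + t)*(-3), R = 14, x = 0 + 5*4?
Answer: 49015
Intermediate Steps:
x = 20 (x = 0 + 20 = 20)
b(t) = -12 - 3*t (b(t) = -6 + (2 + t)*(-3) = -6 + (-6 - 3*t) = -12 - 3*t)
c(O) = -52 (c(O) = 2 + (-12 - 3*14) = 2 + (-12 - 42) = 2 - 54 = -52)
c(x) - 1*(-49067) = -52 - 1*(-49067) = -52 + 49067 = 49015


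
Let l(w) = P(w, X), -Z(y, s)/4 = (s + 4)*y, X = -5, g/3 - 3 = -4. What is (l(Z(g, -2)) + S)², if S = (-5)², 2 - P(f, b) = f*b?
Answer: 21609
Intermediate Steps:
g = -3 (g = 9 + 3*(-4) = 9 - 12 = -3)
Z(y, s) = -4*y*(4 + s) (Z(y, s) = -4*(s + 4)*y = -4*(4 + s)*y = -4*y*(4 + s))
P(f, b) = 2 - b*f (P(f, b) = 2 - f*b = 2 - b*f)
S = 25
l(w) = 2 + 5*w (l(w) = 2 - 1*(-5)*w = 2 + 5*w)
(l(Z(g, -2)) + S)² = ((2 + 5*(-4*(-3)*(4 - 2))) + 25)² = ((2 + 5*(-4*(-3)*2)) + 25)² = ((2 + 5*24) + 25)² = ((2 + 120) + 25)² = (122 + 25)² = 147² = 21609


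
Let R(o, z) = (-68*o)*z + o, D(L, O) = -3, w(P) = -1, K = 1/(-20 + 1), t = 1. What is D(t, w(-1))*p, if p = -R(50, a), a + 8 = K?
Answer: 1563450/19 ≈ 82287.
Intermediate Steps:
K = -1/19 (K = 1/(-19) = -1/19 ≈ -0.052632)
a = -153/19 (a = -8 - 1/19 = -153/19 ≈ -8.0526)
R(o, z) = o - 68*o*z (R(o, z) = -68*o*z + o = o - 68*o*z)
p = -521150/19 (p = -50*(1 - 68*(-153/19)) = -50*(1 + 10404/19) = -50*10423/19 = -1*521150/19 = -521150/19 ≈ -27429.)
D(t, w(-1))*p = -3*(-521150/19) = 1563450/19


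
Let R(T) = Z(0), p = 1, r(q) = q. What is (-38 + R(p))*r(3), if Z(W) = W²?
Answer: -114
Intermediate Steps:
R(T) = 0 (R(T) = 0² = 0)
(-38 + R(p))*r(3) = (-38 + 0)*3 = -38*3 = -114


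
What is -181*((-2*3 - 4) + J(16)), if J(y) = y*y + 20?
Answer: -48146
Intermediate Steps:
J(y) = 20 + y² (J(y) = y² + 20 = 20 + y²)
-181*((-2*3 - 4) + J(16)) = -181*((-2*3 - 4) + (20 + 16²)) = -181*((-6 - 4) + (20 + 256)) = -181*(-10 + 276) = -181*266 = -48146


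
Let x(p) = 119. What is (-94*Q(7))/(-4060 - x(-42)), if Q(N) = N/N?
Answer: 94/4179 ≈ 0.022493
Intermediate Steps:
Q(N) = 1
(-94*Q(7))/(-4060 - x(-42)) = (-94*1)/(-4060 - 1*119) = -94/(-4060 - 119) = -94/(-4179) = -94*(-1/4179) = 94/4179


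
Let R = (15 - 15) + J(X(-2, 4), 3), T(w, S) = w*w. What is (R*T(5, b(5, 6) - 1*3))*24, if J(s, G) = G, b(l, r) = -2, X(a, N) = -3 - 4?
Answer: 1800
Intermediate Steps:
X(a, N) = -7
T(w, S) = w**2
R = 3 (R = (15 - 15) + 3 = 0 + 3 = 3)
(R*T(5, b(5, 6) - 1*3))*24 = (3*5**2)*24 = (3*25)*24 = 75*24 = 1800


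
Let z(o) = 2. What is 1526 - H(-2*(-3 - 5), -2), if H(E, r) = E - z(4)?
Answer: 1512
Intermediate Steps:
H(E, r) = -2 + E (H(E, r) = E - 1*2 = E - 2 = -2 + E)
1526 - H(-2*(-3 - 5), -2) = 1526 - (-2 - 2*(-3 - 5)) = 1526 - (-2 - 2*(-8)) = 1526 - (-2 + 16) = 1526 - 1*14 = 1526 - 14 = 1512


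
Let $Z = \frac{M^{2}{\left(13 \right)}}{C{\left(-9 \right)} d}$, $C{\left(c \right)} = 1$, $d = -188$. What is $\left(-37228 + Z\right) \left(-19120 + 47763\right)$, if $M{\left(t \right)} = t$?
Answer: $- \frac{200473302219}{188} \approx -1.0663 \cdot 10^{9}$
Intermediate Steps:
$Z = - \frac{169}{188}$ ($Z = \frac{13^{2}}{1 \left(-188\right)} = \frac{169}{-188} = 169 \left(- \frac{1}{188}\right) = - \frac{169}{188} \approx -0.89894$)
$\left(-37228 + Z\right) \left(-19120 + 47763\right) = \left(-37228 - \frac{169}{188}\right) \left(-19120 + 47763\right) = \left(- \frac{6999033}{188}\right) 28643 = - \frac{200473302219}{188}$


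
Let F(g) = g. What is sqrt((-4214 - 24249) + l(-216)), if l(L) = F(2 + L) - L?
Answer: I*sqrt(28461) ≈ 168.7*I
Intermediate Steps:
l(L) = 2 (l(L) = (2 + L) - L = 2)
sqrt((-4214 - 24249) + l(-216)) = sqrt((-4214 - 24249) + 2) = sqrt(-28463 + 2) = sqrt(-28461) = I*sqrt(28461)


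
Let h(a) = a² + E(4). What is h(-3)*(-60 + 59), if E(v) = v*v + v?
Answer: -29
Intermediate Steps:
E(v) = v + v² (E(v) = v² + v = v + v²)
h(a) = 20 + a² (h(a) = a² + 4*(1 + 4) = a² + 4*5 = a² + 20 = 20 + a²)
h(-3)*(-60 + 59) = (20 + (-3)²)*(-60 + 59) = (20 + 9)*(-1) = 29*(-1) = -29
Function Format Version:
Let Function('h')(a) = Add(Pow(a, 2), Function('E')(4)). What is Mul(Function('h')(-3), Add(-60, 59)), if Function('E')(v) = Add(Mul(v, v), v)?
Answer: -29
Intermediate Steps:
Function('E')(v) = Add(v, Pow(v, 2)) (Function('E')(v) = Add(Pow(v, 2), v) = Add(v, Pow(v, 2)))
Function('h')(a) = Add(20, Pow(a, 2)) (Function('h')(a) = Add(Pow(a, 2), Mul(4, Add(1, 4))) = Add(Pow(a, 2), Mul(4, 5)) = Add(Pow(a, 2), 20) = Add(20, Pow(a, 2)))
Mul(Function('h')(-3), Add(-60, 59)) = Mul(Add(20, Pow(-3, 2)), Add(-60, 59)) = Mul(Add(20, 9), -1) = Mul(29, -1) = -29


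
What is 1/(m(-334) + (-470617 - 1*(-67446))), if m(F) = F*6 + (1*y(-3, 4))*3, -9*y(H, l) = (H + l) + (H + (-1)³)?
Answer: -1/405174 ≈ -2.4681e-6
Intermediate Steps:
y(H, l) = ⅑ - 2*H/9 - l/9 (y(H, l) = -((H + l) + (H + (-1)³))/9 = -((H + l) + (H - 1))/9 = -((H + l) + (-1 + H))/9 = -(-1 + l + 2*H)/9 = ⅑ - 2*H/9 - l/9)
m(F) = 1 + 6*F (m(F) = F*6 + (1*(⅑ - 2/9*(-3) - ⅑*4))*3 = 6*F + (1*(⅑ + ⅔ - 4/9))*3 = 6*F + (1*(⅓))*3 = 6*F + (⅓)*3 = 6*F + 1 = 1 + 6*F)
1/(m(-334) + (-470617 - 1*(-67446))) = 1/((1 + 6*(-334)) + (-470617 - 1*(-67446))) = 1/((1 - 2004) + (-470617 + 67446)) = 1/(-2003 - 403171) = 1/(-405174) = -1/405174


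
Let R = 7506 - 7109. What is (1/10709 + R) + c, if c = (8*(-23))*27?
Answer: -48950838/10709 ≈ -4571.0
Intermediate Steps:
c = -4968 (c = -184*27 = -4968)
R = 397
(1/10709 + R) + c = (1/10709 + 397) - 4968 = 4251474/10709 - 4968 = -48950838/10709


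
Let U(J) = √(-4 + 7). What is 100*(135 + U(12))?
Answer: 13500 + 100*√3 ≈ 13673.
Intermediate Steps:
U(J) = √3
100*(135 + U(12)) = 100*(135 + √3) = 13500 + 100*√3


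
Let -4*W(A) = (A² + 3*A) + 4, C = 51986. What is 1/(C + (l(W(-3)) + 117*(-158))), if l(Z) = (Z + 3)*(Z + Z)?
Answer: 1/33496 ≈ 2.9854e-5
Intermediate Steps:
W(A) = -1 - 3*A/4 - A²/4 (W(A) = -((A² + 3*A) + 4)/4 = -(4 + A² + 3*A)/4 = -1 - 3*A/4 - A²/4)
l(Z) = 2*Z*(3 + Z) (l(Z) = (3 + Z)*(2*Z) = 2*Z*(3 + Z))
1/(C + (l(W(-3)) + 117*(-158))) = 1/(51986 + (2*(-1 - ¾*(-3) - ¼*(-3)²)*(3 + (-1 - ¾*(-3) - ¼*(-3)²)) + 117*(-158))) = 1/(51986 + (2*(-1 + 9/4 - ¼*9)*(3 + (-1 + 9/4 - ¼*9)) - 18486)) = 1/(51986 + (2*(-1 + 9/4 - 9/4)*(3 + (-1 + 9/4 - 9/4)) - 18486)) = 1/(51986 + (2*(-1)*(3 - 1) - 18486)) = 1/(51986 + (2*(-1)*2 - 18486)) = 1/(51986 + (-4 - 18486)) = 1/(51986 - 18490) = 1/33496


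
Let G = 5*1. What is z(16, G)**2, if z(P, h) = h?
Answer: 25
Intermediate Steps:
G = 5
z(16, G)**2 = 5**2 = 25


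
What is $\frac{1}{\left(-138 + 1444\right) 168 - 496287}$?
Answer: $- \frac{1}{276879} \approx -3.6117 \cdot 10^{-6}$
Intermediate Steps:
$\frac{1}{\left(-138 + 1444\right) 168 - 496287} = \frac{1}{1306 \cdot 168 - 496287} = \frac{1}{219408 - 496287} = \frac{1}{-276879} = - \frac{1}{276879}$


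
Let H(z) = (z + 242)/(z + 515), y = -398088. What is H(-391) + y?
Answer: -49363061/124 ≈ -3.9809e+5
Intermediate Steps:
H(z) = (242 + z)/(515 + z)
H(-391) + y = (242 - 391)/(515 - 391) - 398088 = -149/124 - 398088 = -49363061/124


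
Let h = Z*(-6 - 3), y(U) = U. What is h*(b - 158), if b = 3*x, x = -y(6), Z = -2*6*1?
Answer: -19008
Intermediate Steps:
Z = -12 (Z = -12*1 = -12)
x = -6 (x = -1*6 = -6)
h = 108 (h = -12*(-6 - 3) = -12*(-9) = 108)
b = -18 (b = 3*(-6) = -18)
h*(b - 158) = 108*(-18 - 158) = 108*(-176) = -19008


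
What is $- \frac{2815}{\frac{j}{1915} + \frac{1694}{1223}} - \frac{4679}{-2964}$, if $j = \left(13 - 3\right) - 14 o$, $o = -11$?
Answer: $- \frac{1084728332529}{567207836} \approx -1912.4$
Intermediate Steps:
$j = 164$ ($j = \left(13 - 3\right) - -154 = \left(13 - 3\right) + 154 = 10 + 154 = 164$)
$- \frac{2815}{\frac{j}{1915} + \frac{1694}{1223}} - \frac{4679}{-2964} = - \frac{2815}{\frac{164}{1915} + \frac{1694}{1223}} - \frac{4679}{-2964} = - \frac{2815}{164 \cdot \frac{1}{1915} + 1694 \cdot \frac{1}{1223}} - - \frac{4679}{2964} = - \frac{2815}{\frac{164}{1915} + \frac{1694}{1223}} + \frac{4679}{2964} = - \frac{2815}{\frac{3444582}{2342045}} + \frac{4679}{2964} = \left(-2815\right) \frac{2342045}{3444582} + \frac{4679}{2964} = - \frac{6592856675}{3444582} + \frac{4679}{2964} = - \frac{1084728332529}{567207836}$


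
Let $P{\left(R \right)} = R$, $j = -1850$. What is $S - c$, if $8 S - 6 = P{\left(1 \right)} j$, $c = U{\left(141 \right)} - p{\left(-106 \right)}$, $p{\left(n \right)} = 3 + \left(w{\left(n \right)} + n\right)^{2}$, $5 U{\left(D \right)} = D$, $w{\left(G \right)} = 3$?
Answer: $\frac{103533}{10} \approx 10353.0$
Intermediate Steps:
$U{\left(D \right)} = \frac{D}{5}$
$p{\left(n \right)} = 3 + \left(3 + n\right)^{2}$
$c = - \frac{52919}{5}$ ($c = \frac{1}{5} \cdot 141 - \left(3 + \left(3 - 106\right)^{2}\right) = \frac{141}{5} - \left(3 + \left(-103\right)^{2}\right) = \frac{141}{5} - \left(3 + 10609\right) = \frac{141}{5} - 10612 = - \frac{52919}{5} \approx -10584.0$)
$S = - \frac{461}{2}$ ($S = \frac{3}{4} + \frac{1 \left(-1850\right)}{8} = \frac{3}{4} + \frac{1}{8} \left(-1850\right) = \frac{3}{4} - \frac{925}{4} = - \frac{461}{2} \approx -230.5$)
$S - c = - \frac{461}{2} - - \frac{52919}{5} = - \frac{461}{2} + \frac{52919}{5} = \frac{103533}{10}$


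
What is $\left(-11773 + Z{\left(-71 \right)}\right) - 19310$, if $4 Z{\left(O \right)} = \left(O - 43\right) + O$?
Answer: $- \frac{124517}{4} \approx -31129.0$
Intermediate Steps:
$Z{\left(O \right)} = - \frac{43}{4} + \frac{O}{2}$ ($Z{\left(O \right)} = \frac{\left(O - 43\right) + O}{4} = \frac{\left(-43 + O\right) + O}{4} = \frac{-43 + 2 O}{4} = - \frac{43}{4} + \frac{O}{2}$)
$\left(-11773 + Z{\left(-71 \right)}\right) - 19310 = \left(-11773 + \left(- \frac{43}{4} + \frac{1}{2} \left(-71\right)\right)\right) - 19310 = \left(-11773 - \frac{185}{4}\right) - 19310 = - \frac{47277}{4} - 19310 = - \frac{124517}{4}$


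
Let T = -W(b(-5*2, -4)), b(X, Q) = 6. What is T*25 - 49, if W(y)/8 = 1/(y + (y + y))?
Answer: -541/9 ≈ -60.111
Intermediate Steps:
W(y) = 8/(3*y) (W(y) = 8/(y + (y + y)) = 8/(y + 2*y) = 8/((3*y)) = 8*(1/(3*y)) = 8/(3*y))
T = -4/9 (T = -8/(3*6) = -1*4/9 = -4/9 ≈ -0.44444)
T*25 - 49 = -4/9*25 - 49 = -100/9 - 49 = -541/9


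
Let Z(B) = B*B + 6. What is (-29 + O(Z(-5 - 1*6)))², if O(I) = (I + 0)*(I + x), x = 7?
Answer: 288626121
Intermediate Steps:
Z(B) = 6 + B² (Z(B) = B² + 6 = 6 + B²)
O(I) = I*(7 + I) (O(I) = (I + 0)*(I + 7) = I*(7 + I))
(-29 + O(Z(-5 - 1*6)))² = (-29 + (6 + (-5 - 1*6)²)*(7 + (6 + (-5 - 1*6)²)))² = (-29 + (6 + (-5 - 6)²)*(7 + (6 + (-5 - 6)²)))² = (-29 + (6 + (-11)²)*(7 + (6 + (-11)²)))² = (-29 + (6 + 121)*(7 + (6 + 121)))² = (-29 + 127*(7 + 127))² = (-29 + 127*134)² = (-29 + 17018)² = 16989² = 288626121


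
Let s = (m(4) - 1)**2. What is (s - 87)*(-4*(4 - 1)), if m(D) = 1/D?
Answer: 4149/4 ≈ 1037.3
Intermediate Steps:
s = 9/16 (s = (1/4 - 1)**2 = (-3/4)**2 = 9/16 ≈ 0.56250)
(s - 87)*(-4*(4 - 1)) = (9/16 - 87)*(-4*(4 - 1)) = -(-1383)*3/4 = -1383/16*(-12) = 4149/4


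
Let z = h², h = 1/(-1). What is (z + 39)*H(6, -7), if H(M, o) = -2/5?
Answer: -16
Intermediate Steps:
H(M, o) = -⅖ (H(M, o) = -2*⅕ = -⅖)
h = -1
z = 1 (z = (-1)² = 1)
(z + 39)*H(6, -7) = (1 + 39)*(-⅖) = 40*(-⅖) = -16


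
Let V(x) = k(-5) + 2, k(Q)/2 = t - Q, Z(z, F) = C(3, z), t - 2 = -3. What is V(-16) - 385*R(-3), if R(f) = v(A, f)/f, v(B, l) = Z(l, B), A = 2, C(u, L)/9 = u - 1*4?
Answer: -1145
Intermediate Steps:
t = -1 (t = 2 - 3 = -1)
C(u, L) = -36 + 9*u (C(u, L) = 9*(u - 1*4) = 9*(u - 4) = 9*(-4 + u) = -36 + 9*u)
Z(z, F) = -9 (Z(z, F) = -36 + 9*3 = -36 + 27 = -9)
v(B, l) = -9
k(Q) = -2 - 2*Q (k(Q) = 2*(-1 - Q) = -2 - 2*Q)
R(f) = -9/f
V(x) = 10 (V(x) = (-2 - 2*(-5)) + 2 = (-2 + 10) + 2 = 8 + 2 = 10)
V(-16) - 385*R(-3) = 10 - (-3465)/(-3) = 10 - (-3465)*(-1)/3 = 10 - 385*3 = 10 - 1155 = -1145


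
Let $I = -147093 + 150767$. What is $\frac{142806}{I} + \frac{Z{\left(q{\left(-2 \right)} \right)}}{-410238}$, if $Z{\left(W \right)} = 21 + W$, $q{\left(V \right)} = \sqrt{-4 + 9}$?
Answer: $\frac{9764061779}{251202402} - \frac{\sqrt{5}}{410238} \approx 38.869$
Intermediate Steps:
$q{\left(V \right)} = \sqrt{5}$
$I = 3674$
$\frac{142806}{I} + \frac{Z{\left(q{\left(-2 \right)} \right)}}{-410238} = \frac{142806}{3674} + \frac{21 + \sqrt{5}}{-410238} = 142806 \cdot \frac{1}{3674} + \left(21 + \sqrt{5}\right) \left(- \frac{1}{410238}\right) = \frac{71403}{1837} - \left(\frac{7}{136746} + \frac{\sqrt{5}}{410238}\right) = \frac{9764061779}{251202402} - \frac{\sqrt{5}}{410238}$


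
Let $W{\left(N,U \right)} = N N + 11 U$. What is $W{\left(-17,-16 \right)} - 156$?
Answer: $-43$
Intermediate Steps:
$W{\left(N,U \right)} = N^{2} + 11 U$
$W{\left(-17,-16 \right)} - 156 = \left(\left(-17\right)^{2} + 11 \left(-16\right)\right) - 156 = \left(289 - 176\right) - 156 = 113 - 156 = -43$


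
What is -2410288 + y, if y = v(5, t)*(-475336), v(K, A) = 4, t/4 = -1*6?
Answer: -4311632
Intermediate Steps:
t = -24 (t = 4*(-1*6) = 4*(-6) = -24)
y = -1901344 (y = 4*(-475336) = -1901344)
-2410288 + y = -2410288 - 1901344 = -4311632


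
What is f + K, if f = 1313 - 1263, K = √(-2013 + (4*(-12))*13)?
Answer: 50 + 3*I*√293 ≈ 50.0 + 51.352*I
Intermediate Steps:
K = 3*I*√293 (K = √(-2013 - 48*13) = √(-2013 - 624) = √(-2637) = 3*I*√293 ≈ 51.352*I)
f = 50
f + K = 50 + 3*I*√293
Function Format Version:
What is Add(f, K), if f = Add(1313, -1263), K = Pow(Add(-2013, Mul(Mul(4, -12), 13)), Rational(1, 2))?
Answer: Add(50, Mul(3, I, Pow(293, Rational(1, 2)))) ≈ Add(50.000, Mul(51.352, I))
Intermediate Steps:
K = Mul(3, I, Pow(293, Rational(1, 2))) (K = Pow(Add(-2013, Mul(-48, 13)), Rational(1, 2)) = Pow(Add(-2013, -624), Rational(1, 2)) = Pow(-2637, Rational(1, 2)) = Mul(3, I, Pow(293, Rational(1, 2))) ≈ Mul(51.352, I))
f = 50
Add(f, K) = Add(50, Mul(3, I, Pow(293, Rational(1, 2))))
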